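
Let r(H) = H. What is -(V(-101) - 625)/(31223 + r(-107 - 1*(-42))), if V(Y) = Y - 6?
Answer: 122/5193 ≈ 0.023493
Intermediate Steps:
V(Y) = -6 + Y
-(V(-101) - 625)/(31223 + r(-107 - 1*(-42))) = -((-6 - 101) - 625)/(31223 + (-107 - 1*(-42))) = -(-107 - 625)/(31223 + (-107 + 42)) = -(-732)/(31223 - 65) = -(-732)/31158 = -1*(-122/5193) = 122/5193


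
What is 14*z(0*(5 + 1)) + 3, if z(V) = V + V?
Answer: 3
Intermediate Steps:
z(V) = 2*V
14*z(0*(5 + 1)) + 3 = 14*(2*(0*(5 + 1))) + 3 = 14*(2*(0*6)) + 3 = 14*(2*0) + 3 = 14*0 + 3 = 0 + 3 = 3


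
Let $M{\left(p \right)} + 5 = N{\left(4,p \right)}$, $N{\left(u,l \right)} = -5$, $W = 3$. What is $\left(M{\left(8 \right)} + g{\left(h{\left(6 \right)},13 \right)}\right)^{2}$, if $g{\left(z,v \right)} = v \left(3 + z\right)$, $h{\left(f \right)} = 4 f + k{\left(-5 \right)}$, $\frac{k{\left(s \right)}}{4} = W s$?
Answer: $192721$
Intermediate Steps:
$k{\left(s \right)} = 12 s$ ($k{\left(s \right)} = 4 \cdot 3 s = 12 s$)
$M{\left(p \right)} = -10$ ($M{\left(p \right)} = -5 - 5 = -10$)
$h{\left(f \right)} = -60 + 4 f$ ($h{\left(f \right)} = 4 f + 12 \left(-5\right) = 4 f - 60 = -60 + 4 f$)
$\left(M{\left(8 \right)} + g{\left(h{\left(6 \right)},13 \right)}\right)^{2} = \left(-10 + 13 \left(3 + \left(-60 + 4 \cdot 6\right)\right)\right)^{2} = \left(-10 + 13 \left(3 + \left(-60 + 24\right)\right)\right)^{2} = \left(-10 + 13 \left(3 - 36\right)\right)^{2} = \left(-10 + 13 \left(-33\right)\right)^{2} = \left(-10 - 429\right)^{2} = \left(-439\right)^{2} = 192721$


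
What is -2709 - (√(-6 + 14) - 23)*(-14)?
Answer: -3031 + 28*√2 ≈ -2991.4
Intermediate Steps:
-2709 - (√(-6 + 14) - 23)*(-14) = -2709 - (√8 - 23)*(-14) = -2709 - (2*√2 - 23)*(-14) = -2709 - (-23 + 2*√2)*(-14) = -2709 - (322 - 28*√2) = -2709 + (-322 + 28*√2) = -3031 + 28*√2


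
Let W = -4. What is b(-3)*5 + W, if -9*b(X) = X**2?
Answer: -9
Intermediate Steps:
b(X) = -X**2/9
b(-3)*5 + W = -1/9*(-3)**2*5 - 4 = -1/9*9*5 - 4 = -1*5 - 4 = -5 - 4 = -9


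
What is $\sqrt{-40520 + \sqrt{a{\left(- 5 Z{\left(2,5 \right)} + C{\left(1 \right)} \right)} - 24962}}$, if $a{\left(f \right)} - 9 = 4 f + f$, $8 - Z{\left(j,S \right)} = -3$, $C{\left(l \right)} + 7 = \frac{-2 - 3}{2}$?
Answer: $\frac{\sqrt{-162080 + 2 i \sqrt{101102}}}{2} \approx 0.3949 + 201.3 i$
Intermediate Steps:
$C{\left(l \right)} = - \frac{19}{2}$ ($C{\left(l \right)} = -7 + \frac{-2 - 3}{2} = -7 + \frac{1}{2} \left(-5\right) = -7 - \frac{5}{2} = - \frac{19}{2}$)
$Z{\left(j,S \right)} = 11$ ($Z{\left(j,S \right)} = 8 - -3 = 8 + 3 = 11$)
$a{\left(f \right)} = 9 + 5 f$ ($a{\left(f \right)} = 9 + \left(4 f + f\right) = 9 + 5 f$)
$\sqrt{-40520 + \sqrt{a{\left(- 5 Z{\left(2,5 \right)} + C{\left(1 \right)} \right)} - 24962}} = \sqrt{-40520 + \sqrt{\left(9 + 5 \left(\left(-5\right) 11 - \frac{19}{2}\right)\right) - 24962}} = \sqrt{-40520 + \sqrt{\left(9 + 5 \left(-55 - \frac{19}{2}\right)\right) - 24962}} = \sqrt{-40520 + \sqrt{\left(9 + 5 \left(- \frac{129}{2}\right)\right) - 24962}} = \sqrt{-40520 + \sqrt{\left(9 - \frac{645}{2}\right) - 24962}} = \sqrt{-40520 + \sqrt{- \frac{627}{2} - 24962}} = \sqrt{-40520 + \sqrt{- \frac{50551}{2}}} = \sqrt{-40520 + \frac{i \sqrt{101102}}{2}}$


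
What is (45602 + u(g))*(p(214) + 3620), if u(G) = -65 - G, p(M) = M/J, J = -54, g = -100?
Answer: 4455677221/27 ≈ 1.6503e+8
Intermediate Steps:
p(M) = -M/54 (p(M) = M/(-54) = M*(-1/54) = -M/54)
(45602 + u(g))*(p(214) + 3620) = (45602 + (-65 - 1*(-100)))*(-1/54*214 + 3620) = (45602 + (-65 + 100))*(-107/27 + 3620) = (45602 + 35)*(97633/27) = 45637*(97633/27) = 4455677221/27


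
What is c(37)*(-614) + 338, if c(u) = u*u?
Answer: -840228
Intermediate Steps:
c(u) = u²
c(37)*(-614) + 338 = 37²*(-614) + 338 = 1369*(-614) + 338 = -840566 + 338 = -840228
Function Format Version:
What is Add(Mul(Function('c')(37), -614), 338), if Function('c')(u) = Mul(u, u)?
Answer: -840228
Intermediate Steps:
Function('c')(u) = Pow(u, 2)
Add(Mul(Function('c')(37), -614), 338) = Add(Mul(Pow(37, 2), -614), 338) = Add(Mul(1369, -614), 338) = Add(-840566, 338) = -840228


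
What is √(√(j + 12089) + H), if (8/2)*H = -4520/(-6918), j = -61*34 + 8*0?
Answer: √(1954335 + 11964681*√10015)/3459 ≈ 10.012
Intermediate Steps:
j = -2074 (j = -2074 + 0 = -2074)
H = 565/3459 (H = (-4520/(-6918))/4 = (-4520*(-1/6918))/4 = (¼)*(2260/3459) = 565/3459 ≈ 0.16334)
√(√(j + 12089) + H) = √(√(-2074 + 12089) + 565/3459) = √(√10015 + 565/3459) = √(565/3459 + √10015)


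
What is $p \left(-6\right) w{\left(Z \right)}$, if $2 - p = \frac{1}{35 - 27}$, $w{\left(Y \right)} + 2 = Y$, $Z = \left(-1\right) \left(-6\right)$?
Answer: $-45$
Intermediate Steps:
$Z = 6$
$w{\left(Y \right)} = -2 + Y$
$p = \frac{15}{8}$ ($p = 2 - \frac{1}{35 - 27} = 2 - \frac{1}{8} = \frac{15}{8} \approx 1.875$)
$p \left(-6\right) w{\left(Z \right)} = \frac{15}{8} \left(-6\right) \left(-2 + 6\right) = \left(- \frac{45}{4}\right) 4 = -45$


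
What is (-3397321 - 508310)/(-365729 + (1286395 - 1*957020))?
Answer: 1301877/12118 ≈ 107.43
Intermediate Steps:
(-3397321 - 508310)/(-365729 + (1286395 - 1*957020)) = -3905631/(-365729 + (1286395 - 957020)) = -3905631/(-365729 + 329375) = -3905631/(-36354) = -3905631*(-1/36354) = 1301877/12118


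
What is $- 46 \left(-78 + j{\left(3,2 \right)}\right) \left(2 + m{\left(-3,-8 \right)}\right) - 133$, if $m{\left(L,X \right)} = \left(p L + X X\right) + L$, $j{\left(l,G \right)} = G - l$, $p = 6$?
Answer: $163397$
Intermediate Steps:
$m{\left(L,X \right)} = X^{2} + 7 L$ ($m{\left(L,X \right)} = \left(6 L + X X\right) + L = \left(6 L + X^{2}\right) + L = \left(X^{2} + 6 L\right) + L = X^{2} + 7 L$)
$- 46 \left(-78 + j{\left(3,2 \right)}\right) \left(2 + m{\left(-3,-8 \right)}\right) - 133 = - 46 \left(-78 + \left(2 - 3\right)\right) \left(2 + \left(\left(-8\right)^{2} + 7 \left(-3\right)\right)\right) - 133 = - 46 \left(-78 + \left(2 - 3\right)\right) \left(2 + \left(64 - 21\right)\right) - 133 = - 46 \left(-78 - 1\right) \left(2 + 43\right) - 133 = - 46 \left(\left(-79\right) 45\right) - 133 = \left(-46\right) \left(-3555\right) - 133 = 163530 - 133 = 163397$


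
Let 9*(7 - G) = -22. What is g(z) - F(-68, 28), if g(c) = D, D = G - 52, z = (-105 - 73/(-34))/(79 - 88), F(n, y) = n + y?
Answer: -23/9 ≈ -2.5556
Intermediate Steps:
G = 85/9 (G = 7 - ⅑*(-22) = 7 + 22/9 = 85/9 ≈ 9.4444)
z = 3497/306 (z = (-105 - 73*(-1/34))/(-9) = (-105 + 73/34)*(-⅑) = -3497/34*(-⅑) = 3497/306 ≈ 11.428)
D = -383/9 (D = 85/9 - 52 = -383/9 ≈ -42.556)
g(c) = -383/9
g(z) - F(-68, 28) = -383/9 - (-68 + 28) = -383/9 - 1*(-40) = -383/9 + 40 = -23/9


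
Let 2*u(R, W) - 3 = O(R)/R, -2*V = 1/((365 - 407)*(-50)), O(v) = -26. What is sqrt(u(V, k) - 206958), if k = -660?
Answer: 3*I*sqrt(67714)/2 ≈ 390.33*I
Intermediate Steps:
V = -1/4200 (V = -1/(2*(365 - 407)*(-50)) = -(-1)/(2*(-42)*50) = -(-1)*(-1)/(84*50) = -1/2*1/2100 = -1/4200 ≈ -0.00023810)
u(R, W) = 3/2 - 13/R (u(R, W) = 3/2 + (-26/R)/2 = 3/2 - 13/R)
sqrt(u(V, k) - 206958) = sqrt((3/2 - 13/(-1/4200)) - 206958) = sqrt((3/2 - 13*(-4200)) - 206958) = sqrt((3/2 + 54600) - 206958) = sqrt(109203/2 - 206958) = sqrt(-304713/2) = 3*I*sqrt(67714)/2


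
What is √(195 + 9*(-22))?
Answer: I*√3 ≈ 1.732*I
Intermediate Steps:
√(195 + 9*(-22)) = √(195 - 198) = √(-3) = I*√3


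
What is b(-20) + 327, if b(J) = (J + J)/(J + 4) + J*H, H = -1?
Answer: 699/2 ≈ 349.50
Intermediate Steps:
b(J) = -J + 2*J/(4 + J) (b(J) = (J + J)/(J + 4) + J*(-1) = (2*J)/(4 + J) - J = 2*J/(4 + J) - J = -J + 2*J/(4 + J))
b(-20) + 327 = -1*(-20)*(2 - 20)/(4 - 20) + 327 = -1*(-20)*(-18)/(-16) + 327 = -1*(-20)*(-1/16)*(-18) + 327 = 45/2 + 327 = 699/2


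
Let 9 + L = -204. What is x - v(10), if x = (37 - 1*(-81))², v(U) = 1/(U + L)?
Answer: 2826573/203 ≈ 13924.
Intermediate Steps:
L = -213 (L = -9 - 204 = -213)
v(U) = 1/(-213 + U) (v(U) = 1/(U - 213) = 1/(-213 + U))
x = 13924 (x = (37 + 81)² = 118² = 13924)
x - v(10) = 13924 - 1/(-213 + 10) = 13924 - 1/(-203) = 13924 - 1*(-1/203) = 13924 + 1/203 = 2826573/203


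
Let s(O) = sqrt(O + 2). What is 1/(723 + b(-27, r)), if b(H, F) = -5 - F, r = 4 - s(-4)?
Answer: 357/254899 - I*sqrt(2)/509798 ≈ 0.0014006 - 2.7741e-6*I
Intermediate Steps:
s(O) = sqrt(2 + O)
r = 4 - I*sqrt(2) (r = 4 - sqrt(2 - 4) = 4 - sqrt(-2) = 4 - I*sqrt(2) ≈ 4.0 - 1.4142*I)
1/(723 + b(-27, r)) = 1/(723 + (-5 - (4 - I*sqrt(2)))) = 1/(723 + (-5 + (-4 + I*sqrt(2)))) = 1/(723 + (-9 + I*sqrt(2))) = 1/(714 + I*sqrt(2))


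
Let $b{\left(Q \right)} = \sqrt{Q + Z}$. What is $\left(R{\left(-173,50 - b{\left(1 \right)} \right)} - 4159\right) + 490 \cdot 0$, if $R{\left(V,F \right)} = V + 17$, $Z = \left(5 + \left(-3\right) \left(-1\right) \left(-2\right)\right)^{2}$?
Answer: $-4315$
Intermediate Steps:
$Z = 1$ ($Z = \left(5 + 3 \left(-2\right)\right)^{2} = \left(5 - 6\right)^{2} = \left(-1\right)^{2} = 1$)
$b{\left(Q \right)} = \sqrt{1 + Q}$ ($b{\left(Q \right)} = \sqrt{Q + 1} = \sqrt{1 + Q}$)
$R{\left(V,F \right)} = 17 + V$
$\left(R{\left(-173,50 - b{\left(1 \right)} \right)} - 4159\right) + 490 \cdot 0 = \left(\left(17 - 173\right) - 4159\right) + 490 \cdot 0 = \left(-156 - 4159\right) + 0 = -4315 + 0 = -4315$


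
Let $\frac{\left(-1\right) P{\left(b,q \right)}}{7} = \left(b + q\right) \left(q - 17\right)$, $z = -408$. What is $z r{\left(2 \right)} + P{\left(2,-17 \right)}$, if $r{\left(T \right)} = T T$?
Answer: $-5202$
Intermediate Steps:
$P{\left(b,q \right)} = - 7 \left(-17 + q\right) \left(b + q\right)$ ($P{\left(b,q \right)} = - 7 \left(b + q\right) \left(q - 17\right) = - 7 \left(b + q\right) \left(-17 + q\right) = - 7 \left(-17 + q\right) \left(b + q\right)$)
$r{\left(T \right)} = T^{2}$
$z r{\left(2 \right)} + P{\left(2,-17 \right)} = - 408 \cdot 2^{2} + \left(- 7 \left(-17\right)^{2} + 119 \cdot 2 + 119 \left(-17\right) - 14 \left(-17\right)\right) = \left(-408\right) 4 + \left(\left(-7\right) 289 + 238 - 2023 + 238\right) = -1632 + \left(-2023 + 238 - 2023 + 238\right) = -1632 - 3570 = -5202$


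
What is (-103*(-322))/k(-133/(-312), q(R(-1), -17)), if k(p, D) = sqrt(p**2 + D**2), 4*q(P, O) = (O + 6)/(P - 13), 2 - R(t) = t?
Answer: 25869480*sqrt(626266)/313133 ≈ 65379.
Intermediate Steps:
R(t) = 2 - t
q(P, O) = (6 + O)/(4*(-13 + P)) (q(P, O) = ((O + 6)/(P - 13))/4 = ((6 + O)/(-13 + P))/4 = (6 + O)/(4*(-13 + P)))
k(p, D) = sqrt(D**2 + p**2)
(-103*(-322))/k(-133/(-312), q(R(-1), -17)) = (-103*(-322))/(sqrt(((6 - 17)/(4*(-13 + (2 - 1*(-1)))))**2 + (-133/(-312))**2)) = 33166/(sqrt(((1/4)*(-11)/(-13 + (2 + 1)))**2 + (-133*(-1/312))**2)) = 33166/(sqrt(((1/4)*(-11)/(-13 + 3))**2 + (133/312)**2)) = 33166/(sqrt(((1/4)*(-11)/(-10))**2 + 17689/97344)) = 33166/(sqrt(((1/4)*(-1/10)*(-11))**2 + 17689/97344)) = 33166/(sqrt((11/40)**2 + 17689/97344)) = 33166/(sqrt(121/1600 + 17689/97344)) = 33166/(sqrt(313133/1216800)) = 33166/((sqrt(626266)/1560)) = 33166*(780*sqrt(626266)/313133) = 25869480*sqrt(626266)/313133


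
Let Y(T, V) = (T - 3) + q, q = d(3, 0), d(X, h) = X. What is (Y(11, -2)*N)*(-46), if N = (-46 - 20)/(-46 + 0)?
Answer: -726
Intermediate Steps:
q = 3
Y(T, V) = T (Y(T, V) = (T - 3) + 3 = (-3 + T) + 3 = T)
N = 33/23 (N = -66/(-46) = -66*(-1/46) = 33/23 ≈ 1.4348)
(Y(11, -2)*N)*(-46) = (11*(33/23))*(-46) = (363/23)*(-46) = -726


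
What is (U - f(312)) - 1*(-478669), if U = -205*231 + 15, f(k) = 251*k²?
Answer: -24002015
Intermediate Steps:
U = -47340 (U = -47355 + 15 = -47340)
(U - f(312)) - 1*(-478669) = (-47340 - 251*312²) - 1*(-478669) = (-47340 - 251*97344) + 478669 = (-47340 - 1*24433344) + 478669 = (-47340 - 24433344) + 478669 = -24480684 + 478669 = -24002015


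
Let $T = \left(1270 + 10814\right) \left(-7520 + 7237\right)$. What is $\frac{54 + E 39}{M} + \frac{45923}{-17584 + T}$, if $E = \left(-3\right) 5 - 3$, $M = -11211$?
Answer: $\frac{570854645}{12845399372} \approx 0.04444$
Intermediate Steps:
$E = -18$ ($E = -15 - 3 = -18$)
$T = -3419772$ ($T = 12084 \left(-283\right) = -3419772$)
$\frac{54 + E 39}{M} + \frac{45923}{-17584 + T} = \frac{54 - 702}{-11211} + \frac{45923}{-17584 - 3419772} = \left(54 - 702\right) \left(- \frac{1}{11211}\right) + \frac{45923}{-3437356} = \left(-648\right) \left(- \frac{1}{11211}\right) + 45923 \left(- \frac{1}{3437356}\right) = \frac{216}{3737} - \frac{45923}{3437356} = \frac{570854645}{12845399372}$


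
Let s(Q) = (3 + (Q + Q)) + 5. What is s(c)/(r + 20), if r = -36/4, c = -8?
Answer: -8/11 ≈ -0.72727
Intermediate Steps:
r = -9 (r = -36*1/4 = -9)
s(Q) = 8 + 2*Q (s(Q) = (3 + 2*Q) + 5 = 8 + 2*Q)
s(c)/(r + 20) = (8 + 2*(-8))/(-9 + 20) = (8 - 16)/11 = (1/11)*(-8) = -8/11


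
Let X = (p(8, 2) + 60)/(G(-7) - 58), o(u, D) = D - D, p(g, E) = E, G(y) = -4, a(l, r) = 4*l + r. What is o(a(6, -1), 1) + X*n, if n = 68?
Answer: -68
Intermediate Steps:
a(l, r) = r + 4*l
o(u, D) = 0
X = -1 (X = (2 + 60)/(-4 - 58) = 62/(-62) = 62*(-1/62) = -1)
o(a(6, -1), 1) + X*n = 0 - 1*68 = 0 - 68 = -68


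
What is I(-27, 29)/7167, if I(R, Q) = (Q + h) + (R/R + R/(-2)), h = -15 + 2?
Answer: 61/14334 ≈ 0.0042556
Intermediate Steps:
h = -13
I(R, Q) = -12 + Q - R/2 (I(R, Q) = (Q - 13) + (R/R + R/(-2)) = (-13 + Q) + (1 + R*(-1/2)) = (-13 + Q) + (1 - R/2) = -12 + Q - R/2)
I(-27, 29)/7167 = (-12 + 29 - 1/2*(-27))/7167 = (-12 + 29 + 27/2)*(1/7167) = (61/2)*(1/7167) = 61/14334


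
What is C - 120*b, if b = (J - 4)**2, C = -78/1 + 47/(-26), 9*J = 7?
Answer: -930665/702 ≈ -1325.7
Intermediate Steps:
J = 7/9 (J = (1/9)*7 = 7/9 ≈ 0.77778)
C = -2075/26 (C = -78*1 + 47*(-1/26) = -78 - 47/26 = -2075/26 ≈ -79.808)
b = 841/81 (b = (7/9 - 4)**2 = (-29/9)**2 = 841/81 ≈ 10.383)
C - 120*b = -2075/26 - 120*841/81 = -2075/26 - 33640/27 = -930665/702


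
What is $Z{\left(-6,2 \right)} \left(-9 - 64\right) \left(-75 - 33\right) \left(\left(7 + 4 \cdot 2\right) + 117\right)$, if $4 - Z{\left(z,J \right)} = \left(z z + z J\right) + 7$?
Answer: $-28098576$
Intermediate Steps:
$Z{\left(z,J \right)} = -3 - z^{2} - J z$ ($Z{\left(z,J \right)} = 4 - \left(\left(z z + z J\right) + 7\right) = 4 - \left(\left(z^{2} + J z\right) + 7\right) = 4 - \left(7 + z^{2} + J z\right) = -3 - z^{2} - J z$)
$Z{\left(-6,2 \right)} \left(-9 - 64\right) \left(-75 - 33\right) \left(\left(7 + 4 \cdot 2\right) + 117\right) = \left(-3 - \left(-6\right)^{2} - 2 \left(-6\right)\right) \left(-9 - 64\right) \left(-75 - 33\right) \left(\left(7 + 4 \cdot 2\right) + 117\right) = \left(-3 - 36 + 12\right) \left(-73\right) \left(-108\right) \left(\left(7 + 8\right) + 117\right) = \left(-3 - 36 + 12\right) 7884 \left(15 + 117\right) = - 27 \cdot 7884 \cdot 132 = \left(-27\right) 1040688 = -28098576$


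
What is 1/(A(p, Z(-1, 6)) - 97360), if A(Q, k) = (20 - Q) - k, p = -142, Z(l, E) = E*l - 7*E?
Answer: -1/97150 ≈ -1.0293e-5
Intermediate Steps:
Z(l, E) = -7*E + E*l
A(Q, k) = 20 - Q - k
1/(A(p, Z(-1, 6)) - 97360) = 1/((20 - 1*(-142) - 6*(-7 - 1)) - 97360) = 1/((20 + 142 - 6*(-8)) - 97360) = 1/((20 + 142 - 1*(-48)) - 97360) = 1/((20 + 142 + 48) - 97360) = 1/(210 - 97360) = 1/(-97150) = -1/97150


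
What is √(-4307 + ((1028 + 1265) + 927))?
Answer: I*√1087 ≈ 32.97*I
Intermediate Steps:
√(-4307 + ((1028 + 1265) + 927)) = √(-4307 + (2293 + 927)) = √(-4307 + 3220) = √(-1087) = I*√1087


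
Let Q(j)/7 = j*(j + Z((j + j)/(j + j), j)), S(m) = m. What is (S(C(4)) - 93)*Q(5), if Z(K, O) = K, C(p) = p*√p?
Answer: -17850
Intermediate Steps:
C(p) = p^(3/2)
Q(j) = 7*j*(1 + j) (Q(j) = 7*(j*(j + (j + j)/(j + j))) = 7*(j*(j + (2*j)/((2*j)))) = 7*(j*(j + (2*j)*(1/(2*j)))) = 7*(j*(j + 1)) = 7*(j*(1 + j)) = 7*j*(1 + j))
(S(C(4)) - 93)*Q(5) = (4^(3/2) - 93)*(7*5*(1 + 5)) = (8 - 93)*(7*5*6) = -85*210 = -17850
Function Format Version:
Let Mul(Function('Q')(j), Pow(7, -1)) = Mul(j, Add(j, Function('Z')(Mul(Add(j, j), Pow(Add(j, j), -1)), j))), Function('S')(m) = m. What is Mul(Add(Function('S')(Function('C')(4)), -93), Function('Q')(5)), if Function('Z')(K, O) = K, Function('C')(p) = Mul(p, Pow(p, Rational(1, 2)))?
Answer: -17850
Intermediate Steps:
Function('C')(p) = Pow(p, Rational(3, 2))
Function('Q')(j) = Mul(7, j, Add(1, j)) (Function('Q')(j) = Mul(7, Mul(j, Add(j, Mul(Add(j, j), Pow(Add(j, j), -1))))) = Mul(7, Mul(j, Add(j, Mul(Mul(2, j), Pow(Mul(2, j), -1))))) = Mul(7, Mul(j, Add(j, Mul(Mul(2, j), Mul(Rational(1, 2), Pow(j, -1)))))) = Mul(7, Mul(j, Add(j, 1))) = Mul(7, Mul(j, Add(1, j))) = Mul(7, j, Add(1, j)))
Mul(Add(Function('S')(Function('C')(4)), -93), Function('Q')(5)) = Mul(Add(Pow(4, Rational(3, 2)), -93), Mul(7, 5, Add(1, 5))) = Mul(Add(8, -93), Mul(7, 5, 6)) = Mul(-85, 210) = -17850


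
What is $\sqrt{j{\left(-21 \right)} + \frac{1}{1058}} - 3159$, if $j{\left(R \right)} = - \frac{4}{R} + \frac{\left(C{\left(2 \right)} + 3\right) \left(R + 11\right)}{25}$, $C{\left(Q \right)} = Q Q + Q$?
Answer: $-3159 + \frac{i \sqrt{79518390}}{4830} \approx -3159.0 + 1.8462 i$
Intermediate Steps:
$C{\left(Q \right)} = Q + Q^{2}$ ($C{\left(Q \right)} = Q^{2} + Q = Q + Q^{2}$)
$j{\left(R \right)} = \frac{99}{25} - \frac{4}{R} + \frac{9 R}{25}$ ($j{\left(R \right)} = - \frac{4}{R} + \frac{\left(2 \left(1 + 2\right) + 3\right) \left(R + 11\right)}{25} = - \frac{4}{R} + \left(2 \cdot 3 + 3\right) \left(11 + R\right) \frac{1}{25} = - \frac{4}{R} + \left(6 + 3\right) \left(11 + R\right) \frac{1}{25} = - \frac{4}{R} + 9 \left(11 + R\right) \frac{1}{25} = - \frac{4}{R} + \left(99 + 9 R\right) \frac{1}{25} = - \frac{4}{R} + \left(\frac{99}{25} + \frac{9 R}{25}\right) = \frac{99}{25} - \frac{4}{R} + \frac{9 R}{25}$)
$\sqrt{j{\left(-21 \right)} + \frac{1}{1058}} - 3159 = \sqrt{\frac{-100 + 9 \left(-21\right) \left(11 - 21\right)}{25 \left(-21\right)} + \frac{1}{1058}} - 3159 = \sqrt{\frac{1}{25} \left(- \frac{1}{21}\right) \left(-100 + 9 \left(-21\right) \left(-10\right)\right) + \frac{1}{1058}} - 3159 = \sqrt{\frac{1}{25} \left(- \frac{1}{21}\right) \left(-100 + 1890\right) + \frac{1}{1058}} - 3159 = \sqrt{\frac{1}{25} \left(- \frac{1}{21}\right) 1790 + \frac{1}{1058}} - 3159 = \sqrt{- \frac{358}{105} + \frac{1}{1058}} - 3159 = \sqrt{- \frac{378659}{111090}} - 3159 = \frac{i \sqrt{79518390}}{4830} - 3159 = -3159 + \frac{i \sqrt{79518390}}{4830}$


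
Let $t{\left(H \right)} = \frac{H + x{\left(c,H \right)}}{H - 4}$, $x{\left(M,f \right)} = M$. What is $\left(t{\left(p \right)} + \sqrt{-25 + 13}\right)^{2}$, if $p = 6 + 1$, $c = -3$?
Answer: $- \frac{92}{9} + \frac{16 i \sqrt{3}}{3} \approx -10.222 + 9.2376 i$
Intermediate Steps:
$p = 7$
$t{\left(H \right)} = \frac{-3 + H}{-4 + H}$ ($t{\left(H \right)} = \frac{H - 3}{H - 4} = \frac{-3 + H}{-4 + H}$)
$\left(t{\left(p \right)} + \sqrt{-25 + 13}\right)^{2} = \left(\frac{-3 + 7}{-4 + 7} + \sqrt{-25 + 13}\right)^{2} = \left(\frac{1}{3} \cdot 4 + \sqrt{-12}\right)^{2} = \left(\frac{1}{3} \cdot 4 + 2 i \sqrt{3}\right)^{2} = \left(\frac{4}{3} + 2 i \sqrt{3}\right)^{2}$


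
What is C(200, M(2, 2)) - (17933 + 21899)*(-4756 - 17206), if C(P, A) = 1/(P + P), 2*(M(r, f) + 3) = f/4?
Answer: 349916153601/400 ≈ 8.7479e+8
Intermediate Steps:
M(r, f) = -3 + f/8 (M(r, f) = -3 + (f/4)/2 = -3 + f/8)
C(P, A) = 1/(2*P)
C(200, M(2, 2)) - (17933 + 21899)*(-4756 - 17206) = (1/2)/200 - (17933 + 21899)*(-4756 - 17206) = (1/2)*(1/200) - 39832*(-21962) = 1/400 - 1*(-874790384) = 1/400 + 874790384 = 349916153601/400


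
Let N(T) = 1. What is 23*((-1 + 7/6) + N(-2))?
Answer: 161/6 ≈ 26.833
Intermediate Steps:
23*((-1 + 7/6) + N(-2)) = 23*((-1 + 7/6) + 1) = 23*(1/6 + 1) = 23*(7/6) = 161/6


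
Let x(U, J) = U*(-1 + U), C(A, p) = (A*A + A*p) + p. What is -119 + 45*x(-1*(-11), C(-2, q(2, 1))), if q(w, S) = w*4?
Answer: 4831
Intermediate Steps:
q(w, S) = 4*w
C(A, p) = p + A² + A*p (C(A, p) = (A² + A*p) + p = p + A² + A*p)
-119 + 45*x(-1*(-11), C(-2, q(2, 1))) = -119 + 45*((-1*(-11))*(-1 - 1*(-11))) = -119 + 45*(11*(-1 + 11)) = -119 + 45*(11*10) = -119 + 45*110 = -119 + 4950 = 4831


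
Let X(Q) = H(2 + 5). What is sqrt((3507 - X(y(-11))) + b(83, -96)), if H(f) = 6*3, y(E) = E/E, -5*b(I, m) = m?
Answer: 3*sqrt(9745)/5 ≈ 59.230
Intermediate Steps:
b(I, m) = -m/5
y(E) = 1
H(f) = 18
X(Q) = 18
sqrt((3507 - X(y(-11))) + b(83, -96)) = sqrt((3507 - 1*18) - 1/5*(-96)) = sqrt((3507 - 18) + 96/5) = sqrt(3489 + 96/5) = sqrt(17541/5) = 3*sqrt(9745)/5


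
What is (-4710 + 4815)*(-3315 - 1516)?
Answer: -507255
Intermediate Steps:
(-4710 + 4815)*(-3315 - 1516) = 105*(-4831) = -507255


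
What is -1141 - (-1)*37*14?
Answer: -623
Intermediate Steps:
-1141 - (-1)*37*14 = -1141 - (-1)*518 = -1141 - 1*(-518) = -1141 + 518 = -623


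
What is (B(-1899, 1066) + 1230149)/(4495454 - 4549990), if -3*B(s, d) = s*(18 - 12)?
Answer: -1233947/54536 ≈ -22.626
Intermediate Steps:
B(s, d) = -2*s (B(s, d) = -s*(18 - 12)/3 = -s*6/3 = -2*s)
(B(-1899, 1066) + 1230149)/(4495454 - 4549990) = (-2*(-1899) + 1230149)/(4495454 - 4549990) = (3798 + 1230149)/(-54536) = 1233947*(-1/54536) = -1233947/54536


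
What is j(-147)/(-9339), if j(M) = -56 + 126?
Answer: -70/9339 ≈ -0.0074954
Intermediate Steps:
j(M) = 70
j(-147)/(-9339) = 70/(-9339) = 70*(-1/9339) = -70/9339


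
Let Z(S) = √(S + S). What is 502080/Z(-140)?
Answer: -25104*I*√70/7 ≈ -30005.0*I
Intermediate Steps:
Z(S) = √2*√S (Z(S) = √(2*S) = √2*√S)
502080/Z(-140) = 502080/((√2*√(-140))) = 502080/((√2*(2*I*√35))) = 502080/((2*I*√70)) = 502080*(-I*√70/140) = -25104*I*√70/7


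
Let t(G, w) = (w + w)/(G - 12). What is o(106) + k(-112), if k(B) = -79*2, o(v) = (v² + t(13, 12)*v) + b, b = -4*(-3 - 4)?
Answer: 13650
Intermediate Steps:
t(G, w) = 2*w/(-12 + G) (t(G, w) = (2*w)/(-12 + G) = 2*w/(-12 + G))
b = 28 (b = -4*(-7) = 28)
o(v) = 28 + v² + 24*v (o(v) = (v² + (2*12/(-12 + 13))*v) + 28 = (v² + (2*12/1)*v) + 28 = (v² + (2*12*1)*v) + 28 = (v² + 24*v) + 28 = 28 + v² + 24*v)
k(B) = -158
o(106) + k(-112) = (28 + 106² + 24*106) - 158 = (28 + 11236 + 2544) - 158 = 13808 - 158 = 13650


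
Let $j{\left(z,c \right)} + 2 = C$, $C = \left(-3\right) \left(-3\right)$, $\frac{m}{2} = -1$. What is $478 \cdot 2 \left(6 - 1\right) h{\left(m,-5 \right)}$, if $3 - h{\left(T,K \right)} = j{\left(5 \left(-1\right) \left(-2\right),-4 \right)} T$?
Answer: $81260$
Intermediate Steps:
$m = -2$ ($m = 2 \left(-1\right) = -2$)
$C = 9$
$j{\left(z,c \right)} = 7$ ($j{\left(z,c \right)} = -2 + 9 = 7$)
$h{\left(T,K \right)} = 3 - 7 T$
$478 \cdot 2 \left(6 - 1\right) h{\left(m,-5 \right)} = 478 \cdot 2 \left(6 - 1\right) \left(3 - -14\right) = 478 \cdot 2 \cdot 5 \left(3 + 14\right) = 478 \cdot 10 \cdot 17 = 478 \cdot 170 = 81260$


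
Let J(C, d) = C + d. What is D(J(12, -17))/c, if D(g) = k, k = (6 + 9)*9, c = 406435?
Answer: 27/81287 ≈ 0.00033216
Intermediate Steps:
k = 135 (k = 15*9 = 135)
D(g) = 135
D(J(12, -17))/c = 135/406435 = 135*(1/406435) = 27/81287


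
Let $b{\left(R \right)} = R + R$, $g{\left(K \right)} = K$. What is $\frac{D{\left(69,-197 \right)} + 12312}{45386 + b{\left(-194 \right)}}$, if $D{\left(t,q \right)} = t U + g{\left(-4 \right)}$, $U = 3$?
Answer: $\frac{12515}{44998} \approx 0.27812$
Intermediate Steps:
$D{\left(t,q \right)} = -4 + 3 t$ ($D{\left(t,q \right)} = t 3 - 4 = 3 t - 4 = -4 + 3 t$)
$b{\left(R \right)} = 2 R$
$\frac{D{\left(69,-197 \right)} + 12312}{45386 + b{\left(-194 \right)}} = \frac{\left(-4 + 3 \cdot 69\right) + 12312}{45386 + 2 \left(-194\right)} = \frac{\left(-4 + 207\right) + 12312}{45386 - 388} = \frac{203 + 12312}{44998} = 12515 \cdot \frac{1}{44998} = \frac{12515}{44998}$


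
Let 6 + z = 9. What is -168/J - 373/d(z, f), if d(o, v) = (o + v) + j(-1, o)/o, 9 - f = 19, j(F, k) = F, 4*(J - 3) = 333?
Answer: 123757/2530 ≈ 48.916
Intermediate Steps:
J = 345/4 (J = 3 + (¼)*333 = 3 + 333/4 = 345/4 ≈ 86.250)
z = 3 (z = -6 + 9 = 3)
f = -10 (f = 9 - 1*19 = 9 - 19 = -10)
d(o, v) = o + v - 1/o (d(o, v) = (o + v) - 1/o = o + v - 1/o)
-168/J - 373/d(z, f) = -168/345/4 - 373/(3 - 10 - 1/3) = -168*4/345 - 373/(3 - 10 - 1*⅓) = -224/115 - 373/(3 - 10 - ⅓) = -224/115 - 373/(-22/3) = -224/115 - 373*(-3/22) = -224/115 + 1119/22 = 123757/2530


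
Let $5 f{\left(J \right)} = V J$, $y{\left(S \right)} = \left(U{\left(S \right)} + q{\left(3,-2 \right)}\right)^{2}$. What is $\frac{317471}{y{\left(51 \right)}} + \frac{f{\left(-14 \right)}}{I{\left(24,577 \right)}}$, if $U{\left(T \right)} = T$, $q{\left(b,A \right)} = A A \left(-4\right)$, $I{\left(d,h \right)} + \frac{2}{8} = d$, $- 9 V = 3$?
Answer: $\frac{369359}{1425} \approx 259.2$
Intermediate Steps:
$V = - \frac{1}{3}$ ($V = \left(- \frac{1}{9}\right) 3 = - \frac{1}{3} \approx -0.33333$)
$I{\left(d,h \right)} = - \frac{1}{4} + d$
$q{\left(b,A \right)} = - 4 A^{2}$ ($q{\left(b,A \right)} = A^{2} \left(-4\right) = - 4 A^{2}$)
$y{\left(S \right)} = \left(-16 + S\right)^{2}$ ($y{\left(S \right)} = \left(S - 4 \left(-2\right)^{2}\right)^{2} = \left(S - 16\right)^{2} = \left(-16 + S\right)^{2}$)
$f{\left(J \right)} = - \frac{J}{15}$ ($f{\left(J \right)} = \frac{\left(- \frac{1}{3}\right) J}{5} = - \frac{J}{15}$)
$\frac{317471}{y{\left(51 \right)}} + \frac{f{\left(-14 \right)}}{I{\left(24,577 \right)}} = \frac{317471}{\left(-16 + 51\right)^{2}} + \frac{\left(- \frac{1}{15}\right) \left(-14\right)}{- \frac{1}{4} + 24} = \frac{317471}{35^{2}} + \frac{14}{15 \cdot \frac{95}{4}} = \frac{317471}{1225} + \frac{14}{15} \cdot \frac{4}{95} = 317471 \cdot \frac{1}{1225} + \frac{56}{1425} = \frac{6479}{25} + \frac{56}{1425} = \frac{369359}{1425}$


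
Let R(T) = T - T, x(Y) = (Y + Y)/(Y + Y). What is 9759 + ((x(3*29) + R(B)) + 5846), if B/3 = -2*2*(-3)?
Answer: 15606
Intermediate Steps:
B = 36 (B = 3*(-2*2*(-3)) = 3*(-4*(-3)) = 3*12 = 36)
x(Y) = 1 (x(Y) = (2*Y)/((2*Y)) = (2*Y)*(1/(2*Y)) = 1)
R(T) = 0
9759 + ((x(3*29) + R(B)) + 5846) = 9759 + ((1 + 0) + 5846) = 9759 + (1 + 5846) = 9759 + 5847 = 15606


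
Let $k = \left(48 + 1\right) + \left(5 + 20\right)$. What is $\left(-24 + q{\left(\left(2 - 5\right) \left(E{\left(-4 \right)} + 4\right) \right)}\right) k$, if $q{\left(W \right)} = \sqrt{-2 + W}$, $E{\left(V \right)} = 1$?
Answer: $-1776 + 74 i \sqrt{17} \approx -1776.0 + 305.11 i$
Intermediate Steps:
$k = 74$ ($k = 49 + 25 = 74$)
$\left(-24 + q{\left(\left(2 - 5\right) \left(E{\left(-4 \right)} + 4\right) \right)}\right) k = \left(-24 + \sqrt{-2 + \left(2 - 5\right) \left(1 + 4\right)}\right) 74 = \left(-24 + \sqrt{-2 - 15}\right) 74 = \left(-24 + \sqrt{-17}\right) 74 = \left(-24 + i \sqrt{17}\right) 74 = -1776 + 74 i \sqrt{17}$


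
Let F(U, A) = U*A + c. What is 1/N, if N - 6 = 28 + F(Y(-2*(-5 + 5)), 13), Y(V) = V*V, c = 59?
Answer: 1/93 ≈ 0.010753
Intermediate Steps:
Y(V) = V²
F(U, A) = 59 + A*U (F(U, A) = U*A + 59 = A*U + 59 = 59 + A*U)
N = 93 (N = 6 + (28 + (59 + 13*(-2*(-5 + 5))²)) = 6 + (28 + (59 + 13*(-2*0)²)) = 6 + (28 + (59 + 13*0²)) = 6 + (28 + (59 + 13*0)) = 6 + (28 + (59 + 0)) = 6 + (28 + 59) = 6 + 87 = 93)
1/N = 1/93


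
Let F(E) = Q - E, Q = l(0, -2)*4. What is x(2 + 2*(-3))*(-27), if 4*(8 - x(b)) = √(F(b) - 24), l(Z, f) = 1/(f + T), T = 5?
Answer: -216 + 9*I*√42/2 ≈ -216.0 + 29.163*I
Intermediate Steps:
l(Z, f) = 1/(5 + f) (l(Z, f) = 1/(f + 5) = 1/(5 + f))
Q = 4/3 (Q = 4/(5 - 2) = 4/3 ≈ 1.3333)
F(E) = 4/3 - E
x(b) = 8 - √(-68/3 - b)/4 (x(b) = 8 - √((4/3 - b) - 24)/4 = 8 - √(-68/3 - b)/4)
x(2 + 2*(-3))*(-27) = (8 - √(-204 - 9*(2 + 2*(-3)))/12)*(-27) = (8 - √(-204 - 9*(2 - 6))/12)*(-27) = (8 - √(-204 - 9*(-4))/12)*(-27) = (8 - √(-204 + 36)/12)*(-27) = (8 - I*√42/6)*(-27) = -216 + 9*I*√42/2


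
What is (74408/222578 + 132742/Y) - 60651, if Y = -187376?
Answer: -632378145648499/10426443832 ≈ -60651.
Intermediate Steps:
(74408/222578 + 132742/Y) - 60651 = (74408/222578 + 132742/(-187376)) - 60651 = (74408*(1/222578) + 132742*(-1/187376)) - 60651 = (37204/111289 - 66371/93688) - 60651 = -3900793867/10426443832 - 60651 = -632378145648499/10426443832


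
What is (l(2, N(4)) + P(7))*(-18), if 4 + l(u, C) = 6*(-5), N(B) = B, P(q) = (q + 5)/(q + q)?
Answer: 4176/7 ≈ 596.57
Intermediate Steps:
P(q) = (5 + q)/(2*q) (P(q) = (5 + q)/((2*q)) = (5 + q)*(1/(2*q)) = (5 + q)/(2*q))
l(u, C) = -34 (l(u, C) = -4 + 6*(-5) = -4 - 30 = -34)
(l(2, N(4)) + P(7))*(-18) = (-34 + (½)*(5 + 7)/7)*(-18) = (-34 + (½)*(⅐)*12)*(-18) = (-34 + 6/7)*(-18) = -232/7*(-18) = 4176/7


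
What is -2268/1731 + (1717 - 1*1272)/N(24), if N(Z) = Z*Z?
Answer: -178691/332352 ≈ -0.53766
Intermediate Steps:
N(Z) = Z²
-2268/1731 + (1717 - 1*1272)/N(24) = -2268/1731 + (1717 - 1*1272)/(24²) = -2268*1/1731 + (1717 - 1272)/576 = -756/577 + 445*(1/576) = -756/577 + 445/576 = -178691/332352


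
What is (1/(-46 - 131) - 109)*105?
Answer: -675290/59 ≈ -11446.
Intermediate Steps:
(1/(-46 - 131) - 109)*105 = (1/(-177) - 109)*105 = (-1/177 - 109)*105 = -19294/177*105 = -675290/59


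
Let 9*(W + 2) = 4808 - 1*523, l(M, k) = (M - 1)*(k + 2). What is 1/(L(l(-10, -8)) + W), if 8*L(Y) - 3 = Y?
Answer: 72/34757 ≈ 0.0020715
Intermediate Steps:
l(M, k) = (-1 + M)*(2 + k)
L(Y) = 3/8 + Y/8
W = 4267/9 (W = -2 + (4808 - 1*523)/9 = -2 + (4808 - 523)/9 = -2 + (1/9)*4285 = -2 + 4285/9 = 4267/9 ≈ 474.11)
1/(L(l(-10, -8)) + W) = 1/((3/8 + (-2 - 1*(-8) + 2*(-10) - 10*(-8))/8) + 4267/9) = 1/((3/8 + (-2 + 8 - 20 + 80)/8) + 4267/9) = 1/((3/8 + (1/8)*66) + 4267/9) = 1/((3/8 + 33/4) + 4267/9) = 1/(69/8 + 4267/9) = 1/(34757/72) = 72/34757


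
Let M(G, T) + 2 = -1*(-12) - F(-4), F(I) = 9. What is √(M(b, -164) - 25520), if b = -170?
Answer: 13*I*√151 ≈ 159.75*I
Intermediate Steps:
M(G, T) = 1 (M(G, T) = -2 + (-1*(-12) - 1*9) = -2 + (12 - 9) = -2 + 3 = 1)
√(M(b, -164) - 25520) = √(1 - 25520) = √(-25519) = 13*I*√151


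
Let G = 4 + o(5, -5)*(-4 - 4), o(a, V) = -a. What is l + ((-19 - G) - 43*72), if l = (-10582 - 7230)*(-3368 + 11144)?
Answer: -138509271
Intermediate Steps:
G = 44 (G = 4 + (-1*5)*(-4 - 4) = 4 - 5*(-8) = 4 + 40 = 44)
l = -138506112 (l = -17812*7776 = -138506112)
l + ((-19 - G) - 43*72) = -138506112 + ((-19 - 1*44) - 43*72) = -138506112 + ((-19 - 44) - 3096) = -138506112 + (-63 - 3096) = -138506112 - 3159 = -138509271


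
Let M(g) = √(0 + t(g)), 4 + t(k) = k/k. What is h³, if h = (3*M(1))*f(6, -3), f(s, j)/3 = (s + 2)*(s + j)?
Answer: -30233088*I*√3 ≈ -5.2365e+7*I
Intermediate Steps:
f(s, j) = 3*(2 + s)*(j + s) (f(s, j) = 3*((s + 2)*(s + j)) = 3*((2 + s)*(j + s)) = 3*(2 + s)*(j + s))
t(k) = -3 (t(k) = -4 + k/k = -4 + 1 = -3)
M(g) = I*√3 (M(g) = √(0 - 3) = √(-3) = I*√3)
h = 216*I*√3 (h = (3*(I*√3))*(3*6² + 6*(-3) + 6*6 + 3*(-3)*6) = (3*I*√3)*(3*36 - 18 + 36 - 54) = (3*I*√3)*(108 - 18 + 36 - 54) = (3*I*√3)*72 = 216*I*√3 ≈ 374.12*I)
h³ = (216*I*√3)³ = -30233088*I*√3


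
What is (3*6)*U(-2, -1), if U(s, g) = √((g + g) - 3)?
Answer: 18*I*√5 ≈ 40.249*I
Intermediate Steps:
U(s, g) = √(-3 + 2*g) (U(s, g) = √(2*g - 3) = √(-3 + 2*g))
(3*6)*U(-2, -1) = (3*6)*√(-3 + 2*(-1)) = 18*√(-3 - 2) = 18*√(-5) = 18*(I*√5) = 18*I*√5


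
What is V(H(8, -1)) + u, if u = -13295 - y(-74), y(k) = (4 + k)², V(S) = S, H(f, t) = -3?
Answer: -18198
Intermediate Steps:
u = -18195 (u = -13295 - (4 - 74)² = -13295 - 1*(-70)² = -13295 - 1*4900 = -13295 - 4900 = -18195)
V(H(8, -1)) + u = -3 - 18195 = -18198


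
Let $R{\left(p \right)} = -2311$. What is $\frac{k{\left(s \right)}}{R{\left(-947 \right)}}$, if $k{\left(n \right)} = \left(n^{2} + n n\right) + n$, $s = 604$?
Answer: $- \frac{730236}{2311} \approx -315.98$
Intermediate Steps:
$k{\left(n \right)} = n + 2 n^{2}$ ($k{\left(n \right)} = \left(n^{2} + n^{2}\right) + n = 2 n^{2} + n = n + 2 n^{2}$)
$\frac{k{\left(s \right)}}{R{\left(-947 \right)}} = \frac{604 \left(1 + 2 \cdot 604\right)}{-2311} = 604 \left(1 + 1208\right) \left(- \frac{1}{2311}\right) = 604 \cdot 1209 \left(- \frac{1}{2311}\right) = 730236 \left(- \frac{1}{2311}\right) = - \frac{730236}{2311}$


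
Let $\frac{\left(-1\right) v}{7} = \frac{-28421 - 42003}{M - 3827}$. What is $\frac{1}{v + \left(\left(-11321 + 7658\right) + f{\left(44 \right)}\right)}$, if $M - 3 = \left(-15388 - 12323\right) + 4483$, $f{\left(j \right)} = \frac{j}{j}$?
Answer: $- \frac{6763}{24889348} \approx -0.00027172$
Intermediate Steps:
$f{\left(j \right)} = 1$
$M = -23225$ ($M = 3 + \left(\left(-15388 - 12323\right) + 4483\right) = 3 + \left(-27711 + 4483\right) = 3 - 23228 = -23225$)
$v = - \frac{123242}{6763}$ ($v = - 7 \frac{-28421 - 42003}{-23225 - 3827} = - 7 \left(- \frac{70424}{-27052}\right) = - 7 \left(\left(-70424\right) \left(- \frac{1}{27052}\right)\right) = \left(-7\right) \frac{17606}{6763} = - \frac{123242}{6763} \approx -18.223$)
$\frac{1}{v + \left(\left(-11321 + 7658\right) + f{\left(44 \right)}\right)} = \frac{1}{- \frac{123242}{6763} + \left(\left(-11321 + 7658\right) + 1\right)} = \frac{1}{- \frac{123242}{6763} + \left(-3663 + 1\right)} = \frac{1}{- \frac{123242}{6763} - 3662} = \frac{1}{- \frac{24889348}{6763}} = - \frac{6763}{24889348}$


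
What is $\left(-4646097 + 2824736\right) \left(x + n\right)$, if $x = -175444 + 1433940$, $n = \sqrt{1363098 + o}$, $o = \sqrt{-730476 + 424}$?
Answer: $-2292175533056 - 1821361 \sqrt{1363098 + 2 i \sqrt{182513}} \approx -2.2943 \cdot 10^{12} - 6.6647 \cdot 10^{5} i$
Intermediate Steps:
$o = 2 i \sqrt{182513}$ ($o = \sqrt{-730052} = 2 i \sqrt{182513} \approx 854.43 i$)
$n = \sqrt{1363098 + 2 i \sqrt{182513}} \approx 1167.5 + 0.366 i$
$x = 1258496$
$\left(-4646097 + 2824736\right) \left(x + n\right) = \left(-4646097 + 2824736\right) \left(1258496 + \sqrt{1363098 + 2 i \sqrt{182513}}\right) = - 1821361 \left(1258496 + \sqrt{1363098 + 2 i \sqrt{182513}}\right) = -2292175533056 - 1821361 \sqrt{1363098 + 2 i \sqrt{182513}}$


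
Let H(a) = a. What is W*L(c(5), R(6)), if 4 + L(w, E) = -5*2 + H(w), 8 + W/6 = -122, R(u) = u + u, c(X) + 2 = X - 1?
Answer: 9360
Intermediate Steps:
c(X) = -3 + X (c(X) = -2 + (X - 1) = -2 + (-1 + X) = -3 + X)
R(u) = 2*u
W = -780 (W = -48 + 6*(-122) = -48 - 732 = -780)
L(w, E) = -14 + w (L(w, E) = -4 + (-5*2 + w) = -4 + (-10 + w) = -14 + w)
W*L(c(5), R(6)) = -780*(-14 + (-3 + 5)) = -780*(-14 + 2) = -780*(-12) = 9360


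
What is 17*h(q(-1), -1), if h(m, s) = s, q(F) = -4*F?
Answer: -17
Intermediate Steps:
17*h(q(-1), -1) = 17*(-1) = -17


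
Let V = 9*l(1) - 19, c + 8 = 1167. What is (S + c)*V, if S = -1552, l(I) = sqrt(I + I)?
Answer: 7467 - 3537*sqrt(2) ≈ 2464.9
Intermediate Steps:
l(I) = sqrt(2)*sqrt(I) (l(I) = sqrt(2*I) = sqrt(2)*sqrt(I))
c = 1159 (c = -8 + 1167 = 1159)
V = -19 + 9*sqrt(2) (V = 9*(sqrt(2)*sqrt(1)) - 19 = 9*(sqrt(2)*1) - 19 = 9*sqrt(2) - 19 = -19 + 9*sqrt(2) ≈ -6.2721)
(S + c)*V = (-1552 + 1159)*(-19 + 9*sqrt(2)) = -393*(-19 + 9*sqrt(2)) = 7467 - 3537*sqrt(2)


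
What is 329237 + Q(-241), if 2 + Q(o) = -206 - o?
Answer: 329270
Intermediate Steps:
Q(o) = -208 - o (Q(o) = -2 + (-206 - o) = -208 - o)
329237 + Q(-241) = 329237 + (-208 - 1*(-241)) = 329237 + (-208 + 241) = 329237 + 33 = 329270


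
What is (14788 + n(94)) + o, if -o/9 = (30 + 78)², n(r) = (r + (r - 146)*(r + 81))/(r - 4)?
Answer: -1354321/15 ≈ -90288.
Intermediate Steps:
n(r) = (r + (-146 + r)*(81 + r))/(-4 + r)
o = -104976 (o = -9*(30 + 78)² = -9*108² = -9*11664 = -104976)
(14788 + n(94)) + o = (14788 + (-11826 + 94² - 64*94)/(-4 + 94)) - 104976 = (14788 + (-11826 + 8836 - 6016)/90) - 104976 = (14788 + (1/90)*(-9006)) - 104976 = (14788 - 1501/15) - 104976 = 220319/15 - 104976 = -1354321/15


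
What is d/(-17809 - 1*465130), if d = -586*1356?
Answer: 794616/482939 ≈ 1.6454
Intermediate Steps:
d = -794616
d/(-17809 - 1*465130) = -794616/(-17809 - 1*465130) = -794616/(-17809 - 465130) = -794616/(-482939) = -794616*(-1/482939) = 794616/482939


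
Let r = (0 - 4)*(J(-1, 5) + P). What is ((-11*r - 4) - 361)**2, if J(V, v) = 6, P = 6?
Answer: 26569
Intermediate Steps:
r = -48 (r = (0 - 4)*(6 + 6) = -4*12 = -48)
((-11*r - 4) - 361)**2 = ((-11*(-48) - 4) - 361)**2 = ((528 - 4) - 361)**2 = (524 - 361)**2 = 163**2 = 26569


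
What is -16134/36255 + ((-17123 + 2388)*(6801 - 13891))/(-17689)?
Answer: -180375568456/30538795 ≈ -5906.4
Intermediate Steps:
-16134/36255 + ((-17123 + 2388)*(6801 - 13891))/(-17689) = -16134*1/36255 - 14735*(-7090)*(-1/17689) = -5378/12085 + 104471150*(-1/17689) = -5378/12085 - 14924450/2527 = -180375568456/30538795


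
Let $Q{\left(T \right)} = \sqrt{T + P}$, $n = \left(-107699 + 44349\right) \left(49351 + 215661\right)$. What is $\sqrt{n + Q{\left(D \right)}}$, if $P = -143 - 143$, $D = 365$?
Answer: $\sqrt{-16788510200 + \sqrt{79}} \approx 1.2957 \cdot 10^{5} i$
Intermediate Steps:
$n = -16788510200$ ($n = \left(-63350\right) 265012 = -16788510200$)
$P = -286$
$Q{\left(T \right)} = \sqrt{-286 + T}$ ($Q{\left(T \right)} = \sqrt{T - 286} = \sqrt{-286 + T}$)
$\sqrt{n + Q{\left(D \right)}} = \sqrt{-16788510200 + \sqrt{-286 + 365}} = \sqrt{-16788510200 + \sqrt{79}}$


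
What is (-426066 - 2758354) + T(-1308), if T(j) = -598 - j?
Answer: -3183710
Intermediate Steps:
(-426066 - 2758354) + T(-1308) = (-426066 - 2758354) + (-598 - 1*(-1308)) = -3184420 + (-598 + 1308) = -3184420 + 710 = -3183710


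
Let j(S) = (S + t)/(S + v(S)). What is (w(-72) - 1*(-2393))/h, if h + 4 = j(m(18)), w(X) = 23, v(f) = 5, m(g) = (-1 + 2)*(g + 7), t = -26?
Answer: -72480/121 ≈ -599.01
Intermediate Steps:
m(g) = 7 + g (m(g) = 1*(7 + g) = 7 + g)
j(S) = (-26 + S)/(5 + S) (j(S) = (S - 26)/(S + 5) = (-26 + S)/(5 + S))
h = -121/30 (h = -4 + (-26 + (7 + 18))/(5 + (7 + 18)) = -4 + (-26 + 25)/(5 + 25) = -4 - 1/30 = -121/30 ≈ -4.0333)
(w(-72) - 1*(-2393))/h = (23 - 1*(-2393))/(-121/30) = (23 + 2393)*(-30/121) = 2416*(-30/121) = -72480/121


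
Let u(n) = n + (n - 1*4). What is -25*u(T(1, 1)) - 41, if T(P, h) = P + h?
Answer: -41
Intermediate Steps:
u(n) = -4 + 2*n (u(n) = n + (n - 4) = n + (-4 + n) = -4 + 2*n)
-25*u(T(1, 1)) - 41 = -25*(-4 + 2*(1 + 1)) - 41 = -25*(-4 + 2*2) - 41 = -25*(-4 + 4) - 41 = -25*0 - 41 = 0 - 41 = -41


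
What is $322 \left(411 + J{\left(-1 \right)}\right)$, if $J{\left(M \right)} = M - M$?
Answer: $132342$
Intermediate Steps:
$J{\left(M \right)} = 0$
$322 \left(411 + J{\left(-1 \right)}\right) = 322 \left(411 + 0\right) = 322 \cdot 411 = 132342$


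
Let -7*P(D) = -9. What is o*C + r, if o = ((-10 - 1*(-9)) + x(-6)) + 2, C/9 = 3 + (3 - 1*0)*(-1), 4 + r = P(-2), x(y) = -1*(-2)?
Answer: -19/7 ≈ -2.7143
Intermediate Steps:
x(y) = 2
P(D) = 9/7 (P(D) = -⅐*(-9) = 9/7)
r = -19/7 (r = -4 + 9/7 = -19/7 ≈ -2.7143)
C = 0 (C = 9*(3 + (3 - 1*0)*(-1)) = 9*(3 + (3 + 0)*(-1)) = 9*(3 + 3*(-1)) = 9*(3 - 3) = 9*0 = 0)
o = 3 (o = ((-10 - 1*(-9)) + 2) + 2 = ((-10 + 9) + 2) + 2 = (-1 + 2) + 2 = 1 + 2 = 3)
o*C + r = 3*0 - 19/7 = 0 - 19/7 = -19/7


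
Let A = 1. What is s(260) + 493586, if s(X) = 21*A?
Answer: 493607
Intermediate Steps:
s(X) = 21 (s(X) = 21*1 = 21)
s(260) + 493586 = 21 + 493586 = 493607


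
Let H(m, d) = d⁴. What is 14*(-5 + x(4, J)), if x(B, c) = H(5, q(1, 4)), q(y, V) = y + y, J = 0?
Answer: 154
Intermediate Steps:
q(y, V) = 2*y
x(B, c) = 16 (x(B, c) = (2*1)⁴ = 2⁴ = 16)
14*(-5 + x(4, J)) = 14*(-5 + 16) = 14*11 = 154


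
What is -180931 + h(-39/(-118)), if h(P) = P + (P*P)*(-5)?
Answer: -2519286247/13924 ≈ -1.8093e+5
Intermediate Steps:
h(P) = P - 5*P² (h(P) = P + P²*(-5) = P - 5*P²)
-180931 + h(-39/(-118)) = -180931 + (-39/(-118))*(1 - (-195)/(-118)) = -180931 + (-39*(-1/118))*(1 - (-195)*(-1)/118) = -180931 + 39*(1 - 5*39/118)/118 = -180931 + 39*(1 - 195/118)/118 = -180931 + (39/118)*(-77/118) = -180931 - 3003/13924 = -2519286247/13924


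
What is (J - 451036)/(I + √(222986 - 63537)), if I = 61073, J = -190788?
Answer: -4899764644/466218985 + 80228*√159449/466218985 ≈ -10.441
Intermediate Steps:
(J - 451036)/(I + √(222986 - 63537)) = (-190788 - 451036)/(61073 + √(222986 - 63537)) = -641824/(61073 + √159449)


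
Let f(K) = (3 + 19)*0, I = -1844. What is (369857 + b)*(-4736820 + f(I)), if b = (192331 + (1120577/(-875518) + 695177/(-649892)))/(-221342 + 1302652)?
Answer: -26947434910377382753030905963/15381422382229834 ≈ -1.7519e+12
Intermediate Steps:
b = 54716745582215083/307628447644596680 (b = (192331 + (1120577*(-1/875518) + 695177*(-1/649892)))/1081310 = (192331 + (-1120577/875518 - 695177/649892))*(1/1081310) = (192331 - 668447002185/284496072028)*(1/1081310) = (54716745582215083/284496072028)*(1/1081310) = 54716745582215083/307628447644596680 ≈ 0.17787)
f(K) = 0 (f(K) = 22*0 = 0)
(369857 + b)*(-4736820 + f(I)) = (369857 + 54716745582215083/307628447644596680)*(-4736820 + 0) = (113778589477233176489843/307628447644596680)*(-4736820) = -26947434910377382753030905963/15381422382229834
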